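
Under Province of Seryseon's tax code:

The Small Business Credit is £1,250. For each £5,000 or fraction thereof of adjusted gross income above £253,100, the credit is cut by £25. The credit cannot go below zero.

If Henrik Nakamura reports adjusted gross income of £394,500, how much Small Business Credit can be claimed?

Small Business Credit: income exceeds £253,100 by £141,400, which is 29 full-or-partial £5,000 increments; reduction = 29 × £25 = £725, leaving £525.

£525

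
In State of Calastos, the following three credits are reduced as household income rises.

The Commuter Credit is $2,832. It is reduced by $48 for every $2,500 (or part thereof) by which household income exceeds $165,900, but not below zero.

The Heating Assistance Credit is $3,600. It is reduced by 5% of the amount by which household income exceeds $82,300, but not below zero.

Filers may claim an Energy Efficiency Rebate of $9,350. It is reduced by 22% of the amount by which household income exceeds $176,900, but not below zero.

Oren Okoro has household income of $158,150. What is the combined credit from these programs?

Commuter Credit: $158,150 is at or below the $165,900 threshold, so the full $2,832 applies.
Heating Assistance Credit: 5% of the $75,850 excess over $82,300 is $3,792.50 ≥ base, so the credit is $0.
Energy Efficiency Rebate: $158,150 is at or below the $176,900 threshold, so the full $9,350 applies.
Total: $2,832 + $0 + $9,350 = $12,182.

$12,182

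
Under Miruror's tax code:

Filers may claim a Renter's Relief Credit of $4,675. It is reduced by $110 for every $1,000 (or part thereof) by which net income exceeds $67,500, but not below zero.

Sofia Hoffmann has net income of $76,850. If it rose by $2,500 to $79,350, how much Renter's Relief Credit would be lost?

At $76,850 — income exceeds $67,500 by $9,350, which is 10 full-or-partial $1,000 increments; reduction = 10 × $110 = $1,100, leaving $3,575.
At $79,350 — income exceeds $67,500 by $11,850, which is 12 full-or-partial $1,000 increments; reduction = 12 × $110 = $1,320, leaving $3,355.
Lost: $3,575 − $3,355 = $220.

$220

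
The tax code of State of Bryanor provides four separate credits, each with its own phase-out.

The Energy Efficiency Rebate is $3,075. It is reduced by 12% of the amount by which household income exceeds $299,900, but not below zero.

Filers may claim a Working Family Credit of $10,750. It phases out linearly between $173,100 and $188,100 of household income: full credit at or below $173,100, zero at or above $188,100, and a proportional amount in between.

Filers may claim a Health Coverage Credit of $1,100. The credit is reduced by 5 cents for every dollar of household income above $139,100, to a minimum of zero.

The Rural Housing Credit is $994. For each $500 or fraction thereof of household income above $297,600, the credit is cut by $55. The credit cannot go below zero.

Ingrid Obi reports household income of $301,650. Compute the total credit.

$3,364

Energy Efficiency Rebate: 12% of the $1,750 excess over $299,900 is $210; credit = $3,075 − $210 = $2,865.
Working Family Credit: $301,650 is at or above $188,100, so the credit is $0.
Health Coverage Credit: 5% of the $162,550 excess over $139,100 is $8,127.50 ≥ base, so the credit is $0.
Rural Housing Credit: income exceeds $297,600 by $4,050, which is 9 full-or-partial $500 increments; reduction = 9 × $55 = $495, leaving $499.
Total: $2,865 + $0 + $0 + $499 = $3,364.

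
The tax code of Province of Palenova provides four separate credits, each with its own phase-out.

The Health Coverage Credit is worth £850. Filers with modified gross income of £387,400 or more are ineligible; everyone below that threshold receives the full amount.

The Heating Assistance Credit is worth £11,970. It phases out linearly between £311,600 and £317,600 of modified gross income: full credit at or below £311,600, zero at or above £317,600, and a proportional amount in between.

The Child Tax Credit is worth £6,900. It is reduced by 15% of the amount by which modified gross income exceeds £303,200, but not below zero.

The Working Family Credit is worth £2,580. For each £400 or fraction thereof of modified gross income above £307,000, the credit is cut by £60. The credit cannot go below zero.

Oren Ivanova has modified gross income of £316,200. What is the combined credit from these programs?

Health Coverage Credit: £316,200 is below the £387,400 cutoff, so the full £850 applies.
Heating Assistance Credit: £316,200 is £4,600 into a £6,000 phase-out range, leaving 1,400/6,000 of the credit: £11,970 × 1,400/6,000 = £2,793.
Child Tax Credit: 15% of the £13,000 excess over £303,200 is £1,950; credit = £6,900 − £1,950 = £4,950.
Working Family Credit: income exceeds £307,000 by £9,200, which is 23 full-or-partial £400 increments; reduction = 23 × £60 = £1,380, leaving £1,200.
Total: £850 + £2,793 + £4,950 + £1,200 = £9,793.

£9,793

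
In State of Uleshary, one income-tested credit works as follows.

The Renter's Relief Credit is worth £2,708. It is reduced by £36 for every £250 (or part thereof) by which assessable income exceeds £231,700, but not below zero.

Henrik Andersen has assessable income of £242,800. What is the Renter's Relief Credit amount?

£1,088

Renter's Relief Credit: income exceeds £231,700 by £11,100, which is 45 full-or-partial £250 increments; reduction = 45 × £36 = £1,620, leaving £1,088.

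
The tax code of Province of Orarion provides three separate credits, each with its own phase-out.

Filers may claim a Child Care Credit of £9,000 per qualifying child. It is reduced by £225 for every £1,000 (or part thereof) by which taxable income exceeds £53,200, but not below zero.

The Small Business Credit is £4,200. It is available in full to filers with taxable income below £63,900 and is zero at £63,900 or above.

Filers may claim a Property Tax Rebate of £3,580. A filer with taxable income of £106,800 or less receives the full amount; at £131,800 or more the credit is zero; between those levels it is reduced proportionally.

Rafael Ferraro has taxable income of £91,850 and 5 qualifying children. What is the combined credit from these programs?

Child Care Credit: base = 5 × £9,000 = £45,000. income exceeds £53,200 by £38,650, which is 39 full-or-partial £1,000 increments; reduction = 39 × £225 = £8,775, leaving £36,225.
Small Business Credit: £91,850 meets or exceeds the £63,900 cutoff, so the credit is £0.
Property Tax Rebate: £91,850 is at or below the £106,800 threshold, so the full £3,580 applies.
Total: £36,225 + £0 + £3,580 = £39,805.

£39,805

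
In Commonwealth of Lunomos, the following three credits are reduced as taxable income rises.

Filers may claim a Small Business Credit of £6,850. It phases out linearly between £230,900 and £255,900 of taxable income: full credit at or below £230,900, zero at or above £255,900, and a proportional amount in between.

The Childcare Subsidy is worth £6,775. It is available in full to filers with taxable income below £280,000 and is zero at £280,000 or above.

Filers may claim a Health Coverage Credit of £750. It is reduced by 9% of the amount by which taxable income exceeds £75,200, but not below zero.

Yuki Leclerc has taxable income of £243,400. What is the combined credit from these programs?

Small Business Credit: £243,400 is £12,500 into a £25,000 phase-out range, leaving 12,500/25,000 of the credit: £6,850 × 12,500/25,000 = £3,425.
Childcare Subsidy: £243,400 is below the £280,000 cutoff, so the full £6,775 applies.
Health Coverage Credit: 9% of the £168,200 excess over £75,200 is £15,138 ≥ base, so the credit is £0.
Total: £3,425 + £6,775 + £0 = £10,200.

£10,200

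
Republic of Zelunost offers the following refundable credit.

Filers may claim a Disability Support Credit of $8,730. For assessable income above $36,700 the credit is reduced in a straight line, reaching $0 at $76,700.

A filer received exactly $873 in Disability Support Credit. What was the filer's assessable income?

$873 is 873/8,730 of the full $8,730, so 7,857/8,730 of the $40,000 range has been used: income = $36,700 + $40,000 × 7,857/8,730 = $72,700.

$72,700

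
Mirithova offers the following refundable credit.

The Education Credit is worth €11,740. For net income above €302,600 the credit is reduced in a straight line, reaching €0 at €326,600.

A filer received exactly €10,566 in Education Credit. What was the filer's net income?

€305,000

€10,566 is 10,566/11,740 of the full €11,740, so 1,174/11,740 of the €24,000 range has been used: income = €302,600 + €24,000 × 1,174/11,740 = €305,000.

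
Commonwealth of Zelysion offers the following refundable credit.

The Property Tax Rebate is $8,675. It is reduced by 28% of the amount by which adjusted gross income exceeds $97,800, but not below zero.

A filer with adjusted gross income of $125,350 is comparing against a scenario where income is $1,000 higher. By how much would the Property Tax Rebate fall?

At $125,350 — 28% of the $27,550 excess over $97,800 is $7,714; credit = $8,675 − $7,714 = $961.
At $126,350 — 28% of the $28,550 excess over $97,800 is $7,994; credit = $8,675 − $7,994 = $681.
Lost: $961 − $681 = $280.

$280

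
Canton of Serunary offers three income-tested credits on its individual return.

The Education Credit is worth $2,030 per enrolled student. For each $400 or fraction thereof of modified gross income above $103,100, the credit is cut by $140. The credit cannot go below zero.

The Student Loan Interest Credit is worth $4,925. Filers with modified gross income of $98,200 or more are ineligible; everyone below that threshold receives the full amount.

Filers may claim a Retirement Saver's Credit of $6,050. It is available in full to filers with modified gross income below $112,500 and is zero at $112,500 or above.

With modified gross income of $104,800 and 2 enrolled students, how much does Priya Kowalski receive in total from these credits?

$9,410

Education Credit: base = 2 × $2,030 = $4,060. income exceeds $103,100 by $1,700, which is 5 full-or-partial $400 increments; reduction = 5 × $140 = $700, leaving $3,360.
Student Loan Interest Credit: $104,800 meets or exceeds the $98,200 cutoff, so the credit is $0.
Retirement Saver's Credit: $104,800 is below the $112,500 cutoff, so the full $6,050 applies.
Total: $3,360 + $0 + $6,050 = $9,410.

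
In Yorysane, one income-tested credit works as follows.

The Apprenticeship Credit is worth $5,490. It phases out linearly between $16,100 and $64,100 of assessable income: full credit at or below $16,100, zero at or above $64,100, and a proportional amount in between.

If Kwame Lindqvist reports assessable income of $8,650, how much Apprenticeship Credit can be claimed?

Apprenticeship Credit: $8,650 is at or below the $16,100 threshold, so the full $5,490 applies.

$5,490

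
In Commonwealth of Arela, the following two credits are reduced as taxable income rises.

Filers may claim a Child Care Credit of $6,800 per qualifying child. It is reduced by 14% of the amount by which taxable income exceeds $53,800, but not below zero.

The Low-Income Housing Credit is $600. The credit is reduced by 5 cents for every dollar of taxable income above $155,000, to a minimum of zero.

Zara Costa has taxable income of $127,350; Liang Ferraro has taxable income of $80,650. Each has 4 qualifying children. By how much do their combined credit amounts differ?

Zara ($127,350): Child Care Credit: base = 4 × $6,800 = $27,200. 14% of the $73,550 excess over $53,800 is $10,297; credit = $27,200 − $10,297 = $16,903. Low-Income Housing Credit: $127,350 is at or below the $155,000 threshold, so the full $600 applies. total $16,903 + $600 = $17,503
Liang ($80,650): Child Care Credit: base = 4 × $6,800 = $27,200. 14% of the $26,850 excess over $53,800 is $3,759; credit = $27,200 − $3,759 = $23,441. Low-Income Housing Credit: $80,650 is at or below the $155,000 threshold, so the full $600 applies. total $23,441 + $600 = $24,041
Difference: |$17,503 − $24,041| = $6,538.

$6,538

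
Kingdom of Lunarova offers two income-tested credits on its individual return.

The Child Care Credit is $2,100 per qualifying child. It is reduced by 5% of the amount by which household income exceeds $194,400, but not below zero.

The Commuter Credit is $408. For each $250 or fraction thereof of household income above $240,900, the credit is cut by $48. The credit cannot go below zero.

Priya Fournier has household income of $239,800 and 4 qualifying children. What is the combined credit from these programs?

Child Care Credit: base = 4 × $2,100 = $8,400. 5% of the $45,400 excess over $194,400 is $2,270; credit = $8,400 − $2,270 = $6,130.
Commuter Credit: $239,800 is at or below the $240,900 threshold, so the full $408 applies.
Total: $6,130 + $408 = $6,538.

$6,538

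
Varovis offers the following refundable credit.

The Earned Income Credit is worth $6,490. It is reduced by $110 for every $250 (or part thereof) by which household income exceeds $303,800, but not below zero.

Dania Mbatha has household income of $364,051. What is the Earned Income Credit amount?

Earned Income Credit: income exceeds $303,800 by $60,251 → 242 increments × $110 = $26,620 ≥ base, so the credit is $0.

$0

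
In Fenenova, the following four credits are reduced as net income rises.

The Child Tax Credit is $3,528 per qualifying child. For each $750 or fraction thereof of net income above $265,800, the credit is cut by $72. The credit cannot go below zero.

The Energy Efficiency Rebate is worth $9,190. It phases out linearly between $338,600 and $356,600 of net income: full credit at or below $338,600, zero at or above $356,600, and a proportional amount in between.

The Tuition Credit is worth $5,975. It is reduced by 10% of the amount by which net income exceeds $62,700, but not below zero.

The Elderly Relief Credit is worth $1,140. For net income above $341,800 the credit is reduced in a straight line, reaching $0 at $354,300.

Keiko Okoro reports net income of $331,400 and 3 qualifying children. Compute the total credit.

Child Tax Credit: base = 3 × $3,528 = $10,584. income exceeds $265,800 by $65,600, which is 88 full-or-partial $750 increments; reduction = 88 × $72 = $6,336, leaving $4,248.
Energy Efficiency Rebate: $331,400 is at or below the $338,600 threshold, so the full $9,190 applies.
Tuition Credit: 10% of the $268,700 excess over $62,700 is $26,870 ≥ base, so the credit is $0.
Elderly Relief Credit: $331,400 is at or below the $341,800 threshold, so the full $1,140 applies.
Total: $4,248 + $9,190 + $0 + $1,140 = $14,578.

$14,578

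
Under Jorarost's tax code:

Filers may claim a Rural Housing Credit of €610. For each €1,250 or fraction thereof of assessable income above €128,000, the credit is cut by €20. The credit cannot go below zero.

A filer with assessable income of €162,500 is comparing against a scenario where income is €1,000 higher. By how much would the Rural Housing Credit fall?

€20

At €162,500 — income exceeds €128,000 by €34,500, which is 28 full-or-partial €1,250 increments; reduction = 28 × €20 = €560, leaving €50.
At €163,500 — income exceeds €128,000 by €35,500, which is 29 full-or-partial €1,250 increments; reduction = 29 × €20 = €580, leaving €30.
Lost: €50 − €30 = €20.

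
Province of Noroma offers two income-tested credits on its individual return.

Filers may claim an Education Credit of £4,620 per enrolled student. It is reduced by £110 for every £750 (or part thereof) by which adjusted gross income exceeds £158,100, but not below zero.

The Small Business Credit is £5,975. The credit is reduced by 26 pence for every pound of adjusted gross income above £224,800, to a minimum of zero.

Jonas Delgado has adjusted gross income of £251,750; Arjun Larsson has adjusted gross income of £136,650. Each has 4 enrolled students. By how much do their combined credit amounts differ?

Jonas (£251,750): Education Credit: base = 4 × £4,620 = £18,480. income exceeds £158,100 by £93,650, which is 125 full-or-partial £750 increments; reduction = 125 × £110 = £13,750, leaving £4,730. Small Business Credit: 26% of the £26,950 excess over £224,800 is £7,007 ≥ base, so the credit is £0. total £4,730 + £0 = £4,730
Arjun (£136,650): Education Credit: base = 4 × £4,620 = £18,480. £136,650 is at or below the £158,100 threshold, so the full £18,480 applies. Small Business Credit: £136,650 is at or below the £224,800 threshold, so the full £5,975 applies. total £18,480 + £5,975 = £24,455
Difference: |£4,730 − £24,455| = £19,725.

£19,725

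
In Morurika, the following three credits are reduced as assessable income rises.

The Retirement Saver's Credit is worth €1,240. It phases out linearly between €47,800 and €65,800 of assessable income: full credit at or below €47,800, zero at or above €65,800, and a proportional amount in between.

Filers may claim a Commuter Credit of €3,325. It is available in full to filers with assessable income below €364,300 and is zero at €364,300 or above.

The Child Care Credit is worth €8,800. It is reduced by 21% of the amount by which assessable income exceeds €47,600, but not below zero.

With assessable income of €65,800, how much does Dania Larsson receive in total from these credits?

€8,303

Retirement Saver's Credit: €65,800 is at or above €65,800, so the credit is €0.
Commuter Credit: €65,800 is below the €364,300 cutoff, so the full €3,325 applies.
Child Care Credit: 21% of the €18,200 excess over €47,600 is €3,822; credit = €8,800 − €3,822 = €4,978.
Total: €0 + €3,325 + €4,978 = €8,303.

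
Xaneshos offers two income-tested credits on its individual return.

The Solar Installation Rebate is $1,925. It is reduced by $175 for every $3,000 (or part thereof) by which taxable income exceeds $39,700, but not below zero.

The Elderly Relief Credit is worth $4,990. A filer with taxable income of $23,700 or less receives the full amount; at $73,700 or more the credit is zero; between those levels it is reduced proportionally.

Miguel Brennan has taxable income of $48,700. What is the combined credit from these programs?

Solar Installation Rebate: income exceeds $39,700 by $9,000, which is 3 full-or-partial $3,000 increments; reduction = 3 × $175 = $525, leaving $1,400.
Elderly Relief Credit: $48,700 is $25,000 into a $50,000 phase-out range, leaving 25,000/50,000 of the credit: $4,990 × 25,000/50,000 = $2,495.
Total: $1,400 + $2,495 = $3,895.

$3,895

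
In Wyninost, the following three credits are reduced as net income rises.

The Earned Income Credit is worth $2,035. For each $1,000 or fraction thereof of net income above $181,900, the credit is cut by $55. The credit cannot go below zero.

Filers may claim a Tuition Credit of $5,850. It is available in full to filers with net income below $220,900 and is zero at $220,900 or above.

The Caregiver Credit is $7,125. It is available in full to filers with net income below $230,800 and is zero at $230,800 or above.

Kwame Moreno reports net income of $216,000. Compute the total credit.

$13,085

Earned Income Credit: income exceeds $181,900 by $34,100, which is 35 full-or-partial $1,000 increments; reduction = 35 × $55 = $1,925, leaving $110.
Tuition Credit: $216,000 is below the $220,900 cutoff, so the full $5,850 applies.
Caregiver Credit: $216,000 is below the $230,800 cutoff, so the full $7,125 applies.
Total: $110 + $5,850 + $7,125 = $13,085.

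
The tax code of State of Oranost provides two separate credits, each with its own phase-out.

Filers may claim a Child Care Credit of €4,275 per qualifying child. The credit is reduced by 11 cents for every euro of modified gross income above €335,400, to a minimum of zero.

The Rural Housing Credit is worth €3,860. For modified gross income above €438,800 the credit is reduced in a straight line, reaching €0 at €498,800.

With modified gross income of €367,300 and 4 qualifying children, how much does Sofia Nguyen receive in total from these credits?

Child Care Credit: base = 4 × €4,275 = €17,100. 11% of the €31,900 excess over €335,400 is €3,509; credit = €17,100 − €3,509 = €13,591.
Rural Housing Credit: €367,300 is at or below the €438,800 threshold, so the full €3,860 applies.
Total: €13,591 + €3,860 = €17,451.

€17,451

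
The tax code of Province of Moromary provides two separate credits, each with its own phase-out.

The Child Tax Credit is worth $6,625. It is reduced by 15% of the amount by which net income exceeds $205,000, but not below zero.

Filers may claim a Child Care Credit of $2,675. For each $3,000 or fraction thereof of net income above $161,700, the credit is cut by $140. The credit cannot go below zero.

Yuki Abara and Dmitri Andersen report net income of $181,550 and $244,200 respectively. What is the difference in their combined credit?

Yuki ($181,550): Child Tax Credit: $181,550 is at or below the $205,000 threshold, so the full $6,625 applies. Child Care Credit: income exceeds $161,700 by $19,850, which is 7 full-or-partial $3,000 increments; reduction = 7 × $140 = $980, leaving $1,695. total $6,625 + $1,695 = $8,320
Dmitri ($244,200): Child Tax Credit: 15% of the $39,200 excess over $205,000 is $5,880; credit = $6,625 − $5,880 = $745. Child Care Credit: income exceeds $161,700 by $82,500 → 28 increments × $140 = $3,920 ≥ base, so the credit is $0. total $745 + $0 = $745
Difference: |$8,320 − $745| = $7,575.

$7,575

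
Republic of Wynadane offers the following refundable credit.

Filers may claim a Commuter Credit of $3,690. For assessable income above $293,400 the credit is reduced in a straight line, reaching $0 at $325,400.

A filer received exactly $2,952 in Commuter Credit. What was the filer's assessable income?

$299,800

$2,952 is 2,952/3,690 of the full $3,690, so 738/3,690 of the $32,000 range has been used: income = $293,400 + $32,000 × 738/3,690 = $299,800.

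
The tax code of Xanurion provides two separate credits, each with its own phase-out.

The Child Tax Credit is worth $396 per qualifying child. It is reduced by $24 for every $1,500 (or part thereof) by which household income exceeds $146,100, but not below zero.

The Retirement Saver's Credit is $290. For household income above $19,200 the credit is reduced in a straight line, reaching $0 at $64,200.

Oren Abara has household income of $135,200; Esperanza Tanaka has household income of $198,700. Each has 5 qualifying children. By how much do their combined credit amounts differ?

$864

Oren ($135,200): Child Tax Credit: base = 5 × $396 = $1,980. $135,200 is at or below the $146,100 threshold, so the full $1,980 applies. Retirement Saver's Credit: $135,200 is at or above $64,200, so the credit is $0. total $1,980 + $0 = $1,980
Esperanza ($198,700): Child Tax Credit: base = 5 × $396 = $1,980. income exceeds $146,100 by $52,600, which is 36 full-or-partial $1,500 increments; reduction = 36 × $24 = $864, leaving $1,116. Retirement Saver's Credit: $198,700 is at or above $64,200, so the credit is $0. total $1,116 + $0 = $1,116
Difference: |$1,980 − $1,116| = $864.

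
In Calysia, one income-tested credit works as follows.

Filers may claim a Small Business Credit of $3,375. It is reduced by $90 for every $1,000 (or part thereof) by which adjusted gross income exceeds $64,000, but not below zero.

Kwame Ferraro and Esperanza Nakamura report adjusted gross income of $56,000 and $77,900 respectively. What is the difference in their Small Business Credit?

Kwame ($56,000): Small Business Credit: $56,000 is at or below the $64,000 threshold, so the full $3,375 applies.
Esperanza ($77,900): Small Business Credit: income exceeds $64,000 by $13,900, which is 14 full-or-partial $1,000 increments; reduction = 14 × $90 = $1,260, leaving $2,115.
Difference: |$3,375 − $2,115| = $1,260.

$1,260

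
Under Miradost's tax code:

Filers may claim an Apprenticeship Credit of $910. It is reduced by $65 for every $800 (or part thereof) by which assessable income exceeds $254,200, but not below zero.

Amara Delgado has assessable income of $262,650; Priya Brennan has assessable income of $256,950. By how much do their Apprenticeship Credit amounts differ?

$455

Amara ($262,650): Apprenticeship Credit: income exceeds $254,200 by $8,450, which is 11 full-or-partial $800 increments; reduction = 11 × $65 = $715, leaving $195.
Priya ($256,950): Apprenticeship Credit: income exceeds $254,200 by $2,750, which is 4 full-or-partial $800 increments; reduction = 4 × $65 = $260, leaving $650.
Difference: |$195 − $650| = $455.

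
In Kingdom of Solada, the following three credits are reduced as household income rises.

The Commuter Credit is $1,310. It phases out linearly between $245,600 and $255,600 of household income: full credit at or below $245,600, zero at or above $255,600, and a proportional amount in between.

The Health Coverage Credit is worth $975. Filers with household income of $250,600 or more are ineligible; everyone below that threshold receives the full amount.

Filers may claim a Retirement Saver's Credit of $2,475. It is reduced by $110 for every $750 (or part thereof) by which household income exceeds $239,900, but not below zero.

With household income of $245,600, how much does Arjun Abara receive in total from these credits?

$3,880

Commuter Credit: $245,600 is at or below the $245,600 threshold, so the full $1,310 applies.
Health Coverage Credit: $245,600 is below the $250,600 cutoff, so the full $975 applies.
Retirement Saver's Credit: income exceeds $239,900 by $5,700, which is 8 full-or-partial $750 increments; reduction = 8 × $110 = $880, leaving $1,595.
Total: $1,310 + $975 + $1,595 = $3,880.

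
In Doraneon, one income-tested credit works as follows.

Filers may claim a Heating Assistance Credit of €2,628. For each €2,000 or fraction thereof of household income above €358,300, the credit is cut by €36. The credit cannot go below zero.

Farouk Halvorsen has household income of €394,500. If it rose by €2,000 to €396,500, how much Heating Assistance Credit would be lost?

€36

At €394,500 — income exceeds €358,300 by €36,200, which is 19 full-or-partial €2,000 increments; reduction = 19 × €36 = €684, leaving €1,944.
At €396,500 — income exceeds €358,300 by €38,200, which is 20 full-or-partial €2,000 increments; reduction = 20 × €36 = €720, leaving €1,908.
Lost: €1,944 − €1,908 = €36.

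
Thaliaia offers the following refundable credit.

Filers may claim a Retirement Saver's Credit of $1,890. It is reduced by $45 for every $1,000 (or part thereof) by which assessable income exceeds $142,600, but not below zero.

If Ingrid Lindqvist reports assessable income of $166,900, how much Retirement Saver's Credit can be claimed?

$765

Retirement Saver's Credit: income exceeds $142,600 by $24,300, which is 25 full-or-partial $1,000 increments; reduction = 25 × $45 = $1,125, leaving $765.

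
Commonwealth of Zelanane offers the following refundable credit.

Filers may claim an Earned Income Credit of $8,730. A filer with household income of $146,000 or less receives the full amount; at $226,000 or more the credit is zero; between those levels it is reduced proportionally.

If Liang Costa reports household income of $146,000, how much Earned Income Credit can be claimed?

$8,730

Earned Income Credit: $146,000 is at or below the $146,000 threshold, so the full $8,730 applies.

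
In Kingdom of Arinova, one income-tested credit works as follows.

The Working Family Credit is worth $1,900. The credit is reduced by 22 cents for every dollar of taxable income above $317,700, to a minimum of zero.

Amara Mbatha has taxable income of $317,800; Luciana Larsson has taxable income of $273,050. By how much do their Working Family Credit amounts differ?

$22

Amara ($317,800): Working Family Credit: 22% of the $100 excess over $317,700 is $22; credit = $1,900 − $22 = $1,878.
Luciana ($273,050): Working Family Credit: $273,050 is at or below the $317,700 threshold, so the full $1,900 applies.
Difference: |$1,878 − $1,900| = $22.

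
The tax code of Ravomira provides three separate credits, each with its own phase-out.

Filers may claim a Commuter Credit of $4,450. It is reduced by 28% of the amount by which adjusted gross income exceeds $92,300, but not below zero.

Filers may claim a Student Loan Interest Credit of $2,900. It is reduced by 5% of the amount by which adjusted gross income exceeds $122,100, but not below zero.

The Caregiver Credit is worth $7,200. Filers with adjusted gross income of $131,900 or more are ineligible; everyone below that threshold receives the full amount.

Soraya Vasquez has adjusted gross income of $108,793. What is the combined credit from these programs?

Commuter Credit: 28% of the $16,493 excess over $92,300 is $4,618.04 ≥ base, so the credit is $0.
Student Loan Interest Credit: $108,793 is at or below the $122,100 threshold, so the full $2,900 applies.
Caregiver Credit: $108,793 is below the $131,900 cutoff, so the full $7,200 applies.
Total: $0 + $2,900 + $7,200 = $10,100.

$10,100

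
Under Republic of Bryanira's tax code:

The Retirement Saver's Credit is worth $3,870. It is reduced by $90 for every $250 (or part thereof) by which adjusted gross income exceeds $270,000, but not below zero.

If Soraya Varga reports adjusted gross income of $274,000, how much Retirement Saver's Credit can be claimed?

Retirement Saver's Credit: income exceeds $270,000 by $4,000, which is 16 full-or-partial $250 increments; reduction = 16 × $90 = $1,440, leaving $2,430.

$2,430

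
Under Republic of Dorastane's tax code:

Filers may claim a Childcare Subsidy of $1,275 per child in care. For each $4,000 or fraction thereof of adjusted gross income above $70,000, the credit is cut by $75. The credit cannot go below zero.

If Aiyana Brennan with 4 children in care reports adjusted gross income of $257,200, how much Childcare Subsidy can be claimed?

Childcare Subsidy: base = 4 × $1,275 = $5,100. income exceeds $70,000 by $187,200, which is 47 full-or-partial $4,000 increments; reduction = 47 × $75 = $3,525, leaving $1,575.

$1,575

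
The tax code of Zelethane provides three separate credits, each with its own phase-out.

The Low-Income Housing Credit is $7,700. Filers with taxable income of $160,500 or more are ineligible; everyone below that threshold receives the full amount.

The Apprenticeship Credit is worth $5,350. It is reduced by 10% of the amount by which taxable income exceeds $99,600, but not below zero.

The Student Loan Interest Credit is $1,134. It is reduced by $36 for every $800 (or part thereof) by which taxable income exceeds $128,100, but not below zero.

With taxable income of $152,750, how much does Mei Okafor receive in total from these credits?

Low-Income Housing Credit: $152,750 is below the $160,500 cutoff, so the full $7,700 applies.
Apprenticeship Credit: 10% of the $53,150 excess over $99,600 is $5,315; credit = $5,350 − $5,315 = $35.
Student Loan Interest Credit: income exceeds $128,100 by $24,650, which is 31 full-or-partial $800 increments; reduction = 31 × $36 = $1,116, leaving $18.
Total: $7,700 + $35 + $18 = $7,753.

$7,753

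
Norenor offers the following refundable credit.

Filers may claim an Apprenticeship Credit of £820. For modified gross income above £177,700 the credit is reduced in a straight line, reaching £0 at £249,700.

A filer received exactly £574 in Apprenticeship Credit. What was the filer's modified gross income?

£199,300

£574 is 574/820 of the full £820, so 246/820 of the £72,000 range has been used: income = £177,700 + £72,000 × 246/820 = £199,300.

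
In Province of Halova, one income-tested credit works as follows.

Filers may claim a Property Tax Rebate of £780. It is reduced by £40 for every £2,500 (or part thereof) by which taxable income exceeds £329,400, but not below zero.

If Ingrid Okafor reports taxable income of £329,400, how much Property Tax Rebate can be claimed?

Property Tax Rebate: £329,400 is at or below the £329,400 threshold, so the full £780 applies.

£780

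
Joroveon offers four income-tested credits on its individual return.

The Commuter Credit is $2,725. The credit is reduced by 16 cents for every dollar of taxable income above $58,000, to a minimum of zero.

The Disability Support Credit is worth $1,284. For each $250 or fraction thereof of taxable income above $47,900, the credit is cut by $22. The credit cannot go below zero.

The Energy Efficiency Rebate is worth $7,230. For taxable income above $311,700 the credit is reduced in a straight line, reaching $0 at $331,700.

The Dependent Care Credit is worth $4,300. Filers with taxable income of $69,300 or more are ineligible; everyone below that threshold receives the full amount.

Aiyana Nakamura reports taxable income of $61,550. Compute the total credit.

$13,761

Commuter Credit: 16% of the $3,550 excess over $58,000 is $568; credit = $2,725 − $568 = $2,157.
Disability Support Credit: income exceeds $47,900 by $13,650, which is 55 full-or-partial $250 increments; reduction = 55 × $22 = $1,210, leaving $74.
Energy Efficiency Rebate: $61,550 is at or below the $311,700 threshold, so the full $7,230 applies.
Dependent Care Credit: $61,550 is below the $69,300 cutoff, so the full $4,300 applies.
Total: $2,157 + $74 + $7,230 + $4,300 = $13,761.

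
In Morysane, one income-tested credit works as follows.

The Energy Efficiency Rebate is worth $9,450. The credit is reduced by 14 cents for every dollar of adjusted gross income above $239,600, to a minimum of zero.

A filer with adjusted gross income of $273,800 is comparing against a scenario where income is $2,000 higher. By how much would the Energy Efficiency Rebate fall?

At $273,800 — 14% of the $34,200 excess over $239,600 is $4,788; credit = $9,450 − $4,788 = $4,662.
At $275,800 — 14% of the $36,200 excess over $239,600 is $5,068; credit = $9,450 − $5,068 = $4,382.
Lost: $4,662 − $4,382 = $280.

$280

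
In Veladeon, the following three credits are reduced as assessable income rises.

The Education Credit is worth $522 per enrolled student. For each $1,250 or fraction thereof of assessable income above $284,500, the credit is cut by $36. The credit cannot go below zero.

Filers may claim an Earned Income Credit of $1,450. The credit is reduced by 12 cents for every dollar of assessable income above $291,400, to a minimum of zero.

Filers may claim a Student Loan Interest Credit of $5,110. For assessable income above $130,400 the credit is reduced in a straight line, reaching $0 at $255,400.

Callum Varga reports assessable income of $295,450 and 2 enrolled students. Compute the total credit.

Education Credit: base = 2 × $522 = $1,044. income exceeds $284,500 by $10,950, which is 9 full-or-partial $1,250 increments; reduction = 9 × $36 = $324, leaving $720.
Earned Income Credit: 12% of the $4,050 excess over $291,400 is $486; credit = $1,450 − $486 = $964.
Student Loan Interest Credit: $295,450 is at or above $255,400, so the credit is $0.
Total: $720 + $964 + $0 = $1,684.

$1,684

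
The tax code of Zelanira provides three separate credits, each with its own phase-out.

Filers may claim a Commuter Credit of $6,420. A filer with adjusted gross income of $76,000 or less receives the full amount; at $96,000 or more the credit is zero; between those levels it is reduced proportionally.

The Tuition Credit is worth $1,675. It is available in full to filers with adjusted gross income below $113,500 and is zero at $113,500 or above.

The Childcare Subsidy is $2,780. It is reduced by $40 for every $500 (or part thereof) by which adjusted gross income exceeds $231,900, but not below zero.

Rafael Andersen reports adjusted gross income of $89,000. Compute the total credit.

Commuter Credit: $89,000 is $13,000 into a $20,000 phase-out range, leaving 7,000/20,000 of the credit: $6,420 × 7,000/20,000 = $2,247.
Tuition Credit: $89,000 is below the $113,500 cutoff, so the full $1,675 applies.
Childcare Subsidy: $89,000 is at or below the $231,900 threshold, so the full $2,780 applies.
Total: $2,247 + $1,675 + $2,780 = $6,702.

$6,702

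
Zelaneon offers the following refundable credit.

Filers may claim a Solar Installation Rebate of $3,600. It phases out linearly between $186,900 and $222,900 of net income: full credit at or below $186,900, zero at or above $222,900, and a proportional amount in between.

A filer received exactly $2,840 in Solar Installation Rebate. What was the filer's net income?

$194,500

$2,840 is 2,840/3,600 of the full $3,600, so 760/3,600 of the $36,000 range has been used: income = $186,900 + $36,000 × 760/3,600 = $194,500.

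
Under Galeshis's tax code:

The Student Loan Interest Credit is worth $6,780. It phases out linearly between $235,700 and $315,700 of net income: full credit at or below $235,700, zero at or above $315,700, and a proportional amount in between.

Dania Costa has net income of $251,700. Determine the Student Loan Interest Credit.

Student Loan Interest Credit: $251,700 is $16,000 into a $80,000 phase-out range, leaving 64,000/80,000 of the credit: $6,780 × 64,000/80,000 = $5,424.

$5,424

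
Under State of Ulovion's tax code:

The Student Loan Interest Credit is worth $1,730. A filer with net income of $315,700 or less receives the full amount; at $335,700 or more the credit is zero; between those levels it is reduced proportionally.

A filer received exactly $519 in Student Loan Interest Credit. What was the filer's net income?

$329,700

$519 is 519/1,730 of the full $1,730, so 1,211/1,730 of the $20,000 range has been used: income = $315,700 + $20,000 × 1,211/1,730 = $329,700.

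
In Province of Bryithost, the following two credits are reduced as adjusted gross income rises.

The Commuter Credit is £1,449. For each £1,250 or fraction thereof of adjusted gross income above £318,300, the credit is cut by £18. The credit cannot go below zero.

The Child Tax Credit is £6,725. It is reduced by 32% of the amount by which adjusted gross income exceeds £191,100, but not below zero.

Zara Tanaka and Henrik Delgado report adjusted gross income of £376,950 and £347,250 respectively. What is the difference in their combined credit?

£414

Zara (£376,950): Commuter Credit: income exceeds £318,300 by £58,650, which is 47 full-or-partial £1,250 increments; reduction = 47 × £18 = £846, leaving £603. Child Tax Credit: 32% of the £185,850 excess over £191,100 is £59,472 ≥ base, so the credit is £0. total £603 + £0 = £603
Henrik (£347,250): Commuter Credit: income exceeds £318,300 by £28,950, which is 24 full-or-partial £1,250 increments; reduction = 24 × £18 = £432, leaving £1,017. Child Tax Credit: 32% of the £156,150 excess over £191,100 is £49,968 ≥ base, so the credit is £0. total £1,017 + £0 = £1,017
Difference: |£603 − £1,017| = £414.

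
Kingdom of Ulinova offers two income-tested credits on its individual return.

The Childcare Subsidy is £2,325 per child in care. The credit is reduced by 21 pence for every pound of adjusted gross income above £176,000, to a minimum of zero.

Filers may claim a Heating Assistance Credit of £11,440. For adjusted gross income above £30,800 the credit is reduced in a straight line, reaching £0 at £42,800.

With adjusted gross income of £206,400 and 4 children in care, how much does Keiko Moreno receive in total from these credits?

£2,916

Childcare Subsidy: base = 4 × £2,325 = £9,300. 21% of the £30,400 excess over £176,000 is £6,384; credit = £9,300 − £6,384 = £2,916.
Heating Assistance Credit: £206,400 is at or above £42,800, so the credit is £0.
Total: £2,916 + £0 = £2,916.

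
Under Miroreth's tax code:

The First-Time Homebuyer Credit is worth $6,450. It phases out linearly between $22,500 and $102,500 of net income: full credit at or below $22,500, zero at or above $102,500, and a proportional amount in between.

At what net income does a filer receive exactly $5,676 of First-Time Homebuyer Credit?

$5,676 is 5,676/6,450 of the full $6,450, so 774/6,450 of the $80,000 range has been used: income = $22,500 + $80,000 × 774/6,450 = $32,100.

$32,100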